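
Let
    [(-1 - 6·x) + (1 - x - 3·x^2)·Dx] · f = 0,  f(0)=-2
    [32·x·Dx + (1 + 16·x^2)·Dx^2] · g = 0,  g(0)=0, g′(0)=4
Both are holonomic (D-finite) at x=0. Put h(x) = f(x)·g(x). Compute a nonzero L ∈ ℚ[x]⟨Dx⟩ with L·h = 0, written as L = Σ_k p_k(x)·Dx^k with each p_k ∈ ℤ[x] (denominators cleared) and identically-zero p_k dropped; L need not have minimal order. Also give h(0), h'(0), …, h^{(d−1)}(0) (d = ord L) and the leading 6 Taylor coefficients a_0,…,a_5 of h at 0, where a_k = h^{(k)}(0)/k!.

L = (6 + 32·x + 288·x^2) + (2 - 20·x + 64·x^2 + 288·x^3)·Dx + (-1 + x - 13·x^2 + 16·x^3 + 48·x^4)·Dx^2  (order 2).
h: a_k = 0, -8, -8, 32/3, -40/3, -5864/15, …
ICs: h(0) = 0, h′(0) = -8.

f: a_k = -2, -2, -8, -14, -38, -80, …
g: a_k = 0, 4, 0, -64/3, 0, 1024/5, …
f·g: L₀ = L_f ⊗_s L_g, ord ≤ 1·2.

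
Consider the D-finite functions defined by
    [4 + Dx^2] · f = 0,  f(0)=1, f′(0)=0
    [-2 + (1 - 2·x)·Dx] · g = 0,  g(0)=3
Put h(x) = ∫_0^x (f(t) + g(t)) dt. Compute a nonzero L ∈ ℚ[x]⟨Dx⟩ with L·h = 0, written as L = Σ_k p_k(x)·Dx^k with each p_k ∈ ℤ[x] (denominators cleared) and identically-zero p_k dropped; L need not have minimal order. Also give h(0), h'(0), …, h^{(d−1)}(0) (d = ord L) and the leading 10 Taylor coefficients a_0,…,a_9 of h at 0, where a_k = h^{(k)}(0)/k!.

f: a_k = 1, 0, -2, 0, 2/3, 0, -4/45, 0, 2/315, 0, …
g: a_k = 3, 6, 12, 24, 48, 96, 192, 384, 768, 1536, …
f+g: L₀ = lclm(L_f,L_g), ord ≤ 2+1.
h=∫h₀ ⇒ L = L₀·Dx.
L = (-56 + 32·x - 32·x^2)·Dx + (12 - 40·x + 48·x^2 - 32·x^3)·Dx^2 + (-14 + 8·x - 8·x^2)·Dx^3 + (3 - 10·x + 12·x^2 - 8·x^3)·Dx^4  (order 4).
h: a_k = 0, 4, 3, 10/3, 6, 146/15, 16, 8636/315, 48, 241922/2835, …
ICs: h(0) = 0, h′(0) = 4, h′′(0) = 6, h′′′(0) = 20.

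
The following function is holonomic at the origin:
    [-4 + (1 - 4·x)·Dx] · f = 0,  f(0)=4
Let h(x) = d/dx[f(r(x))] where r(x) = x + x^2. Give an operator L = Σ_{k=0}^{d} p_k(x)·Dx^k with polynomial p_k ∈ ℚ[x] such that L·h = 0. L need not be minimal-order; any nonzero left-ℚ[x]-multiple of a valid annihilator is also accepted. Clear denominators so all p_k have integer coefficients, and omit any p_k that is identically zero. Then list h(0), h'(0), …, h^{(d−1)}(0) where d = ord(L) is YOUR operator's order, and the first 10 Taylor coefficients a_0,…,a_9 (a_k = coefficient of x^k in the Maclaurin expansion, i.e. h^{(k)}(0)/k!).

L = (10 + 24·x + 24·x^2) + (-1 + 2·x + 12·x^2 + 8·x^3)·Dx  (order 1).
h: a_k = 16, 160, 1152, 7424, 44800, 259584, 1462272, 8069120, 43831296, 235151360, …
ICs: h(0) = 16.

f: a_k = 4, 16, 64, 256, 1024, 4096, 16384, 65536, 262144, 1048576, …
Change of var in L_f (x↦r) gives L₀.
h=h₀': d/dx-closure on L₀ ⇒ L.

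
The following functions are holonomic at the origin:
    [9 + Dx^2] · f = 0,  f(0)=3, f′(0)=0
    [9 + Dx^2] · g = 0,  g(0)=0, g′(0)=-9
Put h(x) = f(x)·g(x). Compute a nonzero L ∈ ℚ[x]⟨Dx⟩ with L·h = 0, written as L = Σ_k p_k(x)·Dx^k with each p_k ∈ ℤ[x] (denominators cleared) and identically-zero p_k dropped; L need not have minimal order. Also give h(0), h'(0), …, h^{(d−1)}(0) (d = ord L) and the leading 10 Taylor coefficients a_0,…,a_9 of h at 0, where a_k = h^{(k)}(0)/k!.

L = 36·Dx + Dx^3  (order 3).
h: a_k = 0, -27, 0, 162, 0, -1458/5, 0, 8748/35, 0, -4374/35, …
ICs: h(0) = 0, h′(0) = -27, h′′(0) = 0.

f: a_k = 3, 0, -27/2, 0, 81/8, 0, -243/80, 0, 2187/4480, 0, …
g: a_k = 0, -9, 0, 27/2, 0, -243/40, 0, 729/560, 0, -729/4480, …
L₀ := L_f ⊗_s L_g (sym. prod.), ord ≤ 4.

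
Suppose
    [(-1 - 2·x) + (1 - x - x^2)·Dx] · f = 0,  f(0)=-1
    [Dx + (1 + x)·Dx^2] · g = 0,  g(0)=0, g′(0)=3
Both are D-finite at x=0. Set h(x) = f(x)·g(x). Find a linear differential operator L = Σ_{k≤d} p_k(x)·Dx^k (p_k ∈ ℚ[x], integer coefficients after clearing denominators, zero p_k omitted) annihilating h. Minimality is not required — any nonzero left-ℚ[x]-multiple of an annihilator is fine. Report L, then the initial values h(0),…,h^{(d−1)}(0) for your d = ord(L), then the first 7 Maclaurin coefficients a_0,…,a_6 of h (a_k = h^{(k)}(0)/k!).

f: a_k = -1, -1, -2, -3, -5, -8, -13, …
g: a_k = 0, 3, -3/2, 1, -3/4, 3/5, -1/2, …
L₀ := L_f ⊗_s L_g (sym. prod.), ord ≤ 2.
L = (3 + 4·x) + (1 + 7·x + 5·x^2)·Dx + (-1 + 2·x^2 + x^3)·Dx^2  (order 2).
h: a_k = 0, -3, -3/2, -11/2, -25/4, -247/20, -181/10, …
ICs: h(0) = 0, h′(0) = -3.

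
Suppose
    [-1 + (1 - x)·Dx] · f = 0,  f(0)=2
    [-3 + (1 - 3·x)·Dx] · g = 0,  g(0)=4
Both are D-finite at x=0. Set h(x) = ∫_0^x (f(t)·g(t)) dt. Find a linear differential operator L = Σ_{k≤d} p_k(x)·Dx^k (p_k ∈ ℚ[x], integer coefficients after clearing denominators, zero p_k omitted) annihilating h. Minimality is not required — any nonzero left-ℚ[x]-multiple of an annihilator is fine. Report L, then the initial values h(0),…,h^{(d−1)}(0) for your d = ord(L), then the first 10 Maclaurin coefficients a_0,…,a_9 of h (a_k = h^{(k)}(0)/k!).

L = (-4 + 6·x)·Dx + (1 - 4·x + 3·x^2)·Dx^2  (order 2).
h: a_k = 0, 8, 16, 104/3, 80, 968/5, 1456/3, 8744/7, 3280, 78728/9, …
ICs: h(0) = 0, h′(0) = 8.

f: a_k = 2, 2, 2, 2, 2, 2, 2, 2, 2, 2, …
g: a_k = 4, 12, 36, 108, 324, 972, 2916, 8748, 26244, 78732, …
Sym-product of L_f,L_g gives L₀ (≤ ord 1).
h=∫₀ˣh₀: take L = L₀·Dx.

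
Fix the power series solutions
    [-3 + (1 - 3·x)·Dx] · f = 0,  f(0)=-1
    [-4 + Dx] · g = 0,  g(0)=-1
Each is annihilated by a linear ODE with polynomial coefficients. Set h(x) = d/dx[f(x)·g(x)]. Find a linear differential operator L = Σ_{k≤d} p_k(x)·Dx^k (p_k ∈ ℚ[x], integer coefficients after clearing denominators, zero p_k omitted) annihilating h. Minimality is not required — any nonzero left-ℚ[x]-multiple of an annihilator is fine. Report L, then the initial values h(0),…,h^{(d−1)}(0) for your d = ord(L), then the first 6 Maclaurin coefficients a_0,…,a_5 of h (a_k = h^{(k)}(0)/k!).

f: a_k = -1, -3, -9, -27, -81, -243, …
g: a_k = -1, -4, -8, -32/3, -32/3, -128/15, …
Product ⇒ symmetric product L₀, ord ≤ 1.
Differentiate: ansatz ord ≤ ord L₀ ⇒ L.
L = (58 - 168·x + 144·x^2) + (-7 + 33·x - 36·x^2)·Dx  (order 1).
h: a_k = 7, 58, 293, 3644/3, 13793/3, 248786/15, …
ICs: h(0) = 7.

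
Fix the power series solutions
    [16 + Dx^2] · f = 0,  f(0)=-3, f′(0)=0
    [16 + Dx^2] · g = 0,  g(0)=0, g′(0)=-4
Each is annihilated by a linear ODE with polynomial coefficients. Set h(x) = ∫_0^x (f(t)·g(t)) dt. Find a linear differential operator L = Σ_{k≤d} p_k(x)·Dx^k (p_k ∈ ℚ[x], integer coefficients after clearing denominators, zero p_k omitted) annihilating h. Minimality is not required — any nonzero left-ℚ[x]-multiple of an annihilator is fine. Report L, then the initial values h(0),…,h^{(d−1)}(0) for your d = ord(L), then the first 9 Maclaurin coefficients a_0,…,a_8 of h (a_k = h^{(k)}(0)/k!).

L = 64·Dx^2 + Dx^4  (order 4).
h: a_k = 0, 0, 6, 0, -32, 0, 1024/15, 0, -8192/105, …
ICs: h(0) = 0, h′(0) = 0, h′′(0) = 12, h′′′(0) = 0.

f: a_k = -3, 0, 24, 0, -32, 0, 256/15, 0, -512/105, …
g: a_k = 0, -4, 0, 32/3, 0, -128/15, 0, 1024/315, 0, …
f·g: L₀ = L_f ⊗_s L_g, ord ≤ 2·2.
h=∫h₀ ⇒ L = L₀·Dx.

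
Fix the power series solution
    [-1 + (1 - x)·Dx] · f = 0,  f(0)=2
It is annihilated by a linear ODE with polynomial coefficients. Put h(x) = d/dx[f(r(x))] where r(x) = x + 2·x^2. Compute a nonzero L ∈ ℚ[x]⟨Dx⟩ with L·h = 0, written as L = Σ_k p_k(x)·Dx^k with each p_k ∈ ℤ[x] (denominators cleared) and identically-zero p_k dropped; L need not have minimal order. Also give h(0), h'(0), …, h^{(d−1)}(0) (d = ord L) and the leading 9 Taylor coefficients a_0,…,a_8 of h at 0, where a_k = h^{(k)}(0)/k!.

f: a_k = 2, 2, 2, 2, 2, 2, 2, 2, 2, …
h₀=f(r): pull back L_f along r ⇒ L₀.
h₀' ⇒ L via d/dx closure of L₀.
L = (6 + 12·x + 24·x^2) + (-1 - 3·x + 6·x^2 + 8·x^3)·Dx  (order 1).
h: a_k = 2, 12, 30, 88, 210, 516, 1190, 2736, 6138, …
ICs: h(0) = 2.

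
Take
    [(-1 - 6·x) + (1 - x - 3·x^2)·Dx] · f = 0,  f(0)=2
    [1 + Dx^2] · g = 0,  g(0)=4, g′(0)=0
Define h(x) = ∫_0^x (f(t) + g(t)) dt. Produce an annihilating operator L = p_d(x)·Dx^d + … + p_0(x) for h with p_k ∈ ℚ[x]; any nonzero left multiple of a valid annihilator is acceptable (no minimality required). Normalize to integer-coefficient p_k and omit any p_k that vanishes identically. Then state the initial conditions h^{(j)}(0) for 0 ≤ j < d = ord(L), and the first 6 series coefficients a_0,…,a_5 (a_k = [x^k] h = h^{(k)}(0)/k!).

L = (43 + 292·x + 307·x^2 + 624·x^3 + 45·x^4 + 54·x^5)·Dx + (-9 - 7·x - 6·x^2 + 91·x^3 + 144·x^4 + 27·x^5 + 27·x^6)·Dx^2 + (43 + 292·x + 307·x^2 + 624·x^3 + 45·x^4 + 54·x^5)·Dx^3 + (-9 - 7·x - 6·x^2 + 91·x^3 + 144·x^4 + 27·x^5 + 27·x^6)·Dx^4  (order 4).
h: a_k = 0, 6, 1, 2, 7/2, 229/30, …
ICs: h(0) = 0, h′(0) = 6, h′′(0) = 2, h′′′(0) = 12.

f: a_k = 2, 2, 8, 14, 38, 80, …
g: a_k = 4, 0, -2, 0, 1/6, 0, …
h₀=f+g: left-lcm gives L₀, ord ≤ 3.
h=∫₀ˣh₀: take L = L₀·Dx.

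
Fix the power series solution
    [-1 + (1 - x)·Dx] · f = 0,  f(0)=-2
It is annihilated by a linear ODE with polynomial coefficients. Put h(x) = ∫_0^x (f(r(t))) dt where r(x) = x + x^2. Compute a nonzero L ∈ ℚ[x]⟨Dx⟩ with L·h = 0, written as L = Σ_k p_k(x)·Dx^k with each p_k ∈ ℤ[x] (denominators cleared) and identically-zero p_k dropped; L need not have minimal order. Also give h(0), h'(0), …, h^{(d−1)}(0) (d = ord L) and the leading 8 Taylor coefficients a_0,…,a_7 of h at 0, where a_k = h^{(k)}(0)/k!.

L = (1 + 2·x)·Dx + (-1 + x + x^2)·Dx^2  (order 2).
h: a_k = 0, -2, -1, -4/3, -3/2, -2, -8/3, -26/7, …
ICs: h(0) = 0, h′(0) = -2.

f: a_k = -2, -2, -2, -2, -2, -2, -2, -2, …
L₀ from L_f via x↦r, Dx↦r'^{-1}Dx.
h=∫₀ˣh₀: take L = L₀·Dx.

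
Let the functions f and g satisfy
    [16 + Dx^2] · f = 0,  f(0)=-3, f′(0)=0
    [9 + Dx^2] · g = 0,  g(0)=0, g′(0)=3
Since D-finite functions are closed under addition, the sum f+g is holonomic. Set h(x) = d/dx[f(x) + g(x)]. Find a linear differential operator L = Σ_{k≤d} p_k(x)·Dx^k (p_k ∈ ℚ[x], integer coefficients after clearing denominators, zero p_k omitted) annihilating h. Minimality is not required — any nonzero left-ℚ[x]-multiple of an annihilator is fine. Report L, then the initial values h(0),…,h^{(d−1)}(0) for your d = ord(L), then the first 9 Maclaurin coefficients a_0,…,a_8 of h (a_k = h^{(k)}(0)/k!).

f: a_k = -3, 0, 24, 0, -32, 0, 256/15, 0, -512/105, …
g: a_k = 0, 3, 0, -9/2, 0, 81/40, 0, -243/560, 0, …
Weyl lclm of L_f,L_g ⇒ L₀ (ord ≤ 4).
h₀' ⇒ L via d/dx closure of L₀.
L = 144 + 25·Dx^2 + Dx^4  (order 4).
h: a_k = 3, 48, -27/2, -128, 81/8, 512/5, -243/80, -4096/105, 2187/4480, …
ICs: h(0) = 3, h′(0) = 48, h′′(0) = -27, h′′′(0) = -768.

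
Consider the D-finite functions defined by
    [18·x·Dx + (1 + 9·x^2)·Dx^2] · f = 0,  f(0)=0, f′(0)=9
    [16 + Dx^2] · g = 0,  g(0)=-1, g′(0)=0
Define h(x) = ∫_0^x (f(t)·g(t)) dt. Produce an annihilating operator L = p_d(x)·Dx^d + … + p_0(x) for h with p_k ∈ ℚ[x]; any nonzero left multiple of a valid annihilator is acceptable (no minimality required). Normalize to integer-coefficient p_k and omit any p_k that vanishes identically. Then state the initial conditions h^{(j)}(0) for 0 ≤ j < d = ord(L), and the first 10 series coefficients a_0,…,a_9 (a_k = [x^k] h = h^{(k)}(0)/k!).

f: a_k = 0, 9, 0, -27, 0, 729/5, 0, -6561/7, 0, 6561, …
g: a_k = -1, 0, 8, 0, -32/3, 0, 256/45, 0, -512/315, 0, …
Sym-product of L_f,L_g gives L₀ (≤ ord 4).
∫: right-multiply L₀ by Dx.
L = (20800 + 494784·x^2 + 2923776·x^4 + 11943936·x^6 + 26873856·x^8)·Dx + (19584·x + 342144·x^3 + 2239488·x^5 + 6718464·x^7)·Dx^2 + (1700 + 42732·x^2 + 318816·x^4 + 1492992·x^6 + 3359232·x^8)·Dx^3 + (1224·x + 21384·x^3 + 139968·x^5 + 419904·x^7)·Dx^4 + (25 + 738·x^2 + 8505·x^4 + 46656·x^6 + 104976·x^8)·Dx^5  (order 5).
h: a_k = 0, 0, -9/2, 0, 99/4, 0, -763/10, 0, 85501/280, 0, …
ICs: h(0) = 0, h′(0) = 0, h′′(0) = -9, h′′′(0) = 0, h′′′′(0) = 594.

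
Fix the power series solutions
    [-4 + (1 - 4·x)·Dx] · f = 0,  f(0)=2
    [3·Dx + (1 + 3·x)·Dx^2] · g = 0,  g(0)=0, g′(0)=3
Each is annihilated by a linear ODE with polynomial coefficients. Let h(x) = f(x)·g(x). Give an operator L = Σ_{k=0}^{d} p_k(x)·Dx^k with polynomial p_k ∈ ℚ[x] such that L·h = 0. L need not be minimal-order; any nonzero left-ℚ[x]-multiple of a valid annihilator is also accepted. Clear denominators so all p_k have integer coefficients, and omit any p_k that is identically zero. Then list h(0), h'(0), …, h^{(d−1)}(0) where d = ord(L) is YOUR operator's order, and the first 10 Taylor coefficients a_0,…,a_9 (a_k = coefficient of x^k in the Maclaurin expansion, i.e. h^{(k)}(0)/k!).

L = 12 + (5 + 36·x)·Dx + (-1 + x + 12·x^2)·Dx^2  (order 2).
h: a_k = 0, 6, 15, 78, 543/2, 5916/5, 22449/5, 650442/35, 10177437/140, 10330527/35, …
ICs: h(0) = 0, h′(0) = 6.

f: a_k = 2, 8, 32, 128, 512, 2048, 8192, 32768, 131072, 524288, …
g: a_k = 0, 3, -9/2, 9, -81/4, 243/5, -243/2, 2187/7, -6561/8, 2187, …
f·g: L₀ = L_f ⊗_s L_g, ord ≤ 1·2.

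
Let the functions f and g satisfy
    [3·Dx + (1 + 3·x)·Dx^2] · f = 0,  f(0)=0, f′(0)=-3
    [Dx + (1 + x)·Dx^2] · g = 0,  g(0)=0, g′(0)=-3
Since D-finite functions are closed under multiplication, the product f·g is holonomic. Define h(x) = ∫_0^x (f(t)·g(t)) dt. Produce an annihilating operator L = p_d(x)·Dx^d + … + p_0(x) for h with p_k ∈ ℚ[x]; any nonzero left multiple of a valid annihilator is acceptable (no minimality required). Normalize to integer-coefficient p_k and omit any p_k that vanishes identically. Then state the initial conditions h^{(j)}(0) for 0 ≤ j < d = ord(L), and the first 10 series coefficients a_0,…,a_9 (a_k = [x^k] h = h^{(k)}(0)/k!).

L = (30 + 72·x + 54·x^2)·Dx^2 + (76 + 354·x + 540·x^2 + 270·x^3)·Dx^3 + (29 + 200·x + 486·x^2 + 504·x^3 + 189·x^4)·Dx^4 + (2 + 19·x + 68·x^2 + 114·x^3 + 90·x^4 + 27·x^5)·Dx^5  (order 5).
h: a_k = 0, 0, 0, 3, -9/2, 147/20, -27/2, 3807/140, -2343/40, 14837/112, …
ICs: h(0) = 0, h′(0) = 0, h′′(0) = 0, h′′′(0) = 18, h′′′′(0) = -108.

f: a_k = 0, -3, 9/2, -9, 81/4, -243/5, 243/2, -2187/7, 6561/8, -2187, …
g: a_k = 0, -3, 3/2, -1, 3/4, -3/5, 1/2, -3/7, 3/8, -1/3, …
L₀ := L_f ⊗_s L_g (sym. prod.), ord ≤ 4.
h=∫h₀ ⇒ L = L₀·Dx.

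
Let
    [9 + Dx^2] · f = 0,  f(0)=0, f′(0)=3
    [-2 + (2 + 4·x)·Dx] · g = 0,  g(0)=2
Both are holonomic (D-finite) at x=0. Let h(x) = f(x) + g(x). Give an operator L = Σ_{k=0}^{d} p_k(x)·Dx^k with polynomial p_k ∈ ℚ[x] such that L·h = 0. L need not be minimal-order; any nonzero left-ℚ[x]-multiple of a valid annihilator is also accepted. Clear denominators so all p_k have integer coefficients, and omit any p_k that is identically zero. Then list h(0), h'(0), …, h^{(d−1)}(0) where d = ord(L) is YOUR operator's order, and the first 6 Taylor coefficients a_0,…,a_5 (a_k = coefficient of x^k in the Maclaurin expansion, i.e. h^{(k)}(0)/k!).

L = (-54 - 162·x - 162·x^2) + (36 + 234·x + 486·x^2 + 324·x^3)·Dx + (-6 - 18·x - 18·x^2)·Dx^2 + (4 + 26·x + 54·x^2 + 36·x^3)·Dx^3  (order 3).
h: a_k = 2, 5, -1, -7/2, -5/4, 151/40, …
ICs: h(0) = 2, h′(0) = 5, h′′(0) = -2.

f: a_k = 0, 3, 0, -9/2, 0, 81/40, …
g: a_k = 2, 2, -1, 1, -5/4, 7/4, …
Weyl lclm of L_f,L_g ⇒ L₀ (ord ≤ 3).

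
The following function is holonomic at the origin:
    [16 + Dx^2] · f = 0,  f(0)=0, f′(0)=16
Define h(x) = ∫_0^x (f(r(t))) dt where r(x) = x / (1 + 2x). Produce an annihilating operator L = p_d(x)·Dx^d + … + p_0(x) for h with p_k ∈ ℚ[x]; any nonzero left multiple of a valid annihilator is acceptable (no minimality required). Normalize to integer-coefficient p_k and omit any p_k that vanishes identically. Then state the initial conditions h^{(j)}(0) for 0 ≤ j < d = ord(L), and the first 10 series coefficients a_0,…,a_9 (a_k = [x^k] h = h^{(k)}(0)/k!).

f: a_k = 0, 16, 0, -128/3, 0, 512/15, 0, -4096/315, 0, 8192/2835, …
Change of var in L_f (x↦r) gives L₀.
h=∫h₀ ⇒ L = L₀·Dx.
L = 16·Dx + (4 + 24·x + 48·x^2 + 32·x^3)·Dx^2 + (1 + 8·x + 24·x^2 + 32·x^3 + 16·x^4)·Dx^3  (order 3).
h: a_k = 0, 0, 8, -32/3, 16/3, 128/5, -5504/45, 2560/7, -282752/315, 776192/405, …
ICs: h(0) = 0, h′(0) = 0, h′′(0) = 16.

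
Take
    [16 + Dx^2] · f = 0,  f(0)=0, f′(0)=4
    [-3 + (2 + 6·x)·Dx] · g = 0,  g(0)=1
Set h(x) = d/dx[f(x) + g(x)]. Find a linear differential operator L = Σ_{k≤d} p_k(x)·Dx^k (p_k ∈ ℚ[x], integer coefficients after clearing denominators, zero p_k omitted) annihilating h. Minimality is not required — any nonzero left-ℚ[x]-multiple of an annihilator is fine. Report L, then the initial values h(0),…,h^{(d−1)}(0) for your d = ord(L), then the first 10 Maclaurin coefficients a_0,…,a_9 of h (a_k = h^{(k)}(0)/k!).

L = (-9552 - 18432·x - 27648·x^2) + (-2912 - 21024·x - 55296·x^2 - 55296·x^3)·Dx + (-597 - 1152·x - 1728·x^2)·Dx^2 + (-182 - 1314·x - 3456·x^2 - 3456·x^3)·Dx^3  (order 3).
h: a_k = 11/2, -9/4, -431/16, -405/32, 58283/768, -45927/512, 20636713/92160, -2814669/4096, 40032150803/20643840, -717740595/131072, …
ICs: h(0) = 11/2, h′(0) = -9/4, h′′(0) = -431/8.

f: a_k = 0, 4, 0, -32/3, 0, 128/15, 0, -1024/315, 0, 2048/2835, …
g: a_k = 1, 3/2, -9/8, 27/16, -405/128, 1701/256, -15309/1024, 72171/2048, -2814669/32768, 14073345/65536, …
L₀ := lclm(L_f,L_g); ord L₀ ≤ 2+1.
h₀' ⇒ L via d/dx closure of L₀.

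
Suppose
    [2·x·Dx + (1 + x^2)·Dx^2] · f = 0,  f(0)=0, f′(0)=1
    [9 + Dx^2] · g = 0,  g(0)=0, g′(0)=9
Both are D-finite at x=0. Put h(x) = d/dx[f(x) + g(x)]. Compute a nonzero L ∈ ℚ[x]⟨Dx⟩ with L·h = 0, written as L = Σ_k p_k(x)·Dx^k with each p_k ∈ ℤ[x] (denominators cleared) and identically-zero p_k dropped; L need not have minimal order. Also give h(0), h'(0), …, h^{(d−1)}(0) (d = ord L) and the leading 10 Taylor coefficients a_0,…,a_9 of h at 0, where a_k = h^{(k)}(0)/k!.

f: a_k = 0, 1, 0, -1/3, 0, 1/5, 0, -1/7, 0, 1/9, …
g: a_k = 0, 9, 0, -27/2, 0, 243/40, 0, -729/560, 0, 729/4480, …
h₀=f+g: left-lcm gives L₀, ord ≤ 4.
Derive L from L₀ (diff closure).
L = (-54·x + 540·x^3 + 162·x^5) + (63 + 279·x^2 + 297·x^4 + 81·x^6)·Dx + (-6·x + 60·x^3 + 18·x^5)·Dx^2 + (7 + 31·x^2 + 33·x^4 + 9·x^6)·Dx^3  (order 3).
h: a_k = 10, 0, -83/2, 0, 251/8, 0, -809/80, 0, 11041/4480, 0, …
ICs: h(0) = 10, h′(0) = 0, h′′(0) = -83.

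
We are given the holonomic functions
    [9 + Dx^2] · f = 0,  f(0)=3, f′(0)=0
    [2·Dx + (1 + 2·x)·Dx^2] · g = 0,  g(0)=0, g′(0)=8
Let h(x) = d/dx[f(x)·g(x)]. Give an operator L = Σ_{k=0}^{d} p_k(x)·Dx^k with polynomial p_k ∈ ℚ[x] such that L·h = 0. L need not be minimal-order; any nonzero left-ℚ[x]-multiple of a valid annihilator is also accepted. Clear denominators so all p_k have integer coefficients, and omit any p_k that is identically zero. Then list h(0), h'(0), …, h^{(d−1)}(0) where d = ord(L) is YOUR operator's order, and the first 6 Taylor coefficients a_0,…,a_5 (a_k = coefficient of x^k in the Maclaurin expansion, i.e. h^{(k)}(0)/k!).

L = (-1890 - 5103·x + 24057·x^2 + 163296·x^3 + 344088·x^4 + 314928·x^5 + 104976·x^6) + (-297 + 1998·x + 19440·x^2 + 51840·x^3 + 58320·x^4 + 23328·x^5)·Dx + (-147 + 738·x + 11106·x^2 + 44064·x^3 + 80352·x^4 + 69984·x^5 + 23328·x^6)·Dx^2 + (-33 + 222·x + 2160·x^2 + 5760·x^3 + 6480·x^4 + 2592·x^5)·Dx^3 + (7 + 145·x + 937·x^2 + 2880·x^3 + 4680·x^4 + 3888·x^5 + 1296·x^6)·Dx^4  (order 4).
h: a_k = 24, -48, -228, 240, 69, 42, …
ICs: h(0) = 24, h′(0) = -48, h′′(0) = -456, h′′′(0) = 1440.

f: a_k = 3, 0, -27/2, 0, 81/8, 0, …
g: a_k = 0, 8, -8, 32/3, -16, 128/5, …
h₀=f·g: eliminate ⇒ L₀, order ≤ 2·2.
Derive L from L₀ (diff closure).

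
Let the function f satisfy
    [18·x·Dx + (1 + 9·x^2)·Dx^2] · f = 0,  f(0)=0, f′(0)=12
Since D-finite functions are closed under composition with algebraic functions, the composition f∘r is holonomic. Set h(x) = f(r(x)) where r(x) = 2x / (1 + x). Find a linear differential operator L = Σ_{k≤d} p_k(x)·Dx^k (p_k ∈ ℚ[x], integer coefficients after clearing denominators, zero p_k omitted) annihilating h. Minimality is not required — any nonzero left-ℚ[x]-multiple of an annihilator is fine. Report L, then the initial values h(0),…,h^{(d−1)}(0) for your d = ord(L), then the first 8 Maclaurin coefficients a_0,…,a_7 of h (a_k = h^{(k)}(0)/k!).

L = (2 + 74·x)·Dx + (1 + 2·x + 37·x^2)·Dx^2  (order 2).
h: a_k = 0, 24, -24, -264, 840, 22584/5, -28248, -496632/7, …
ICs: h(0) = 0, h′(0) = 24.

f: a_k = 0, 12, 0, -36, 0, 972/5, 0, -8748/7, …
L₀ from L_f via x↦r, Dx↦r'^{-1}Dx.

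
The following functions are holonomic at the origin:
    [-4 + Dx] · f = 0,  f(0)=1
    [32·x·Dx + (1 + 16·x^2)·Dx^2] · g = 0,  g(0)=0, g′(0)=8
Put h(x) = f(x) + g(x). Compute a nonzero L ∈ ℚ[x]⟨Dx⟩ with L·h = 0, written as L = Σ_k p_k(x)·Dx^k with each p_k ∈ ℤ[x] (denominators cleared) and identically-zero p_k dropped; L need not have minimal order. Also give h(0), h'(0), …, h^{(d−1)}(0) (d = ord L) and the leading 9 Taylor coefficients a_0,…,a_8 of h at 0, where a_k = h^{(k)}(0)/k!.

f: a_k = 1, 4, 8, 32/3, 32/3, 128/15, 256/45, 1024/315, 512/315, …
g: a_k = 0, 8, 0, -128/3, 0, 2048/5, 0, -32768/7, 0, …
Weyl lclm of L_f,L_g ⇒ L₀ (ord ≤ 3).
L = (32 - 256·x - 512·x^2)·Dx + (-12 + 48·x + 64·x^2 - 256·x^3)·Dx^2 + (1 + 4·x + 16·x^2 + 64·x^3)·Dx^3  (order 3).
h: a_k = 1, 12, 8, -32, 32/3, 6272/15, 256/45, -1473536/315, 512/315, …
ICs: h(0) = 1, h′(0) = 12, h′′(0) = 16.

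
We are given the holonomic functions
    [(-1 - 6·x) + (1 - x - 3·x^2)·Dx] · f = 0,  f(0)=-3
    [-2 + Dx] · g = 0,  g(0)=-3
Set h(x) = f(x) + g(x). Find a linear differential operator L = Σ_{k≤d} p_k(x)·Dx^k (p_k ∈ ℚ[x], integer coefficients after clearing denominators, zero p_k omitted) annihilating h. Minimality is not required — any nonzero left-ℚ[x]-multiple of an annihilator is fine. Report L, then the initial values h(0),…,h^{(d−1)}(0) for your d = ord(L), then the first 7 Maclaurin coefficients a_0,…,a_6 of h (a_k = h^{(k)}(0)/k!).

f: a_k = -3, -3, -12, -21, -57, -120, -291, …
g: a_k = -3, -6, -6, -4, -2, -4/5, -4/15, …
f+g: L₀ = lclm(L_f,L_g), ord ≤ 1+1.
L = (-12 - 16·x - 144·x^2 - 72·x^3) + (4 + 26·x + 74·x^2 - 24·x^3 - 36·x^4)·Dx + (1 - 9·x - x^2 + 30·x^3 + 18·x^4)·Dx^2  (order 2).
h: a_k = -6, -9, -18, -25, -59, -604/5, -4369/15, …
ICs: h(0) = -6, h′(0) = -9.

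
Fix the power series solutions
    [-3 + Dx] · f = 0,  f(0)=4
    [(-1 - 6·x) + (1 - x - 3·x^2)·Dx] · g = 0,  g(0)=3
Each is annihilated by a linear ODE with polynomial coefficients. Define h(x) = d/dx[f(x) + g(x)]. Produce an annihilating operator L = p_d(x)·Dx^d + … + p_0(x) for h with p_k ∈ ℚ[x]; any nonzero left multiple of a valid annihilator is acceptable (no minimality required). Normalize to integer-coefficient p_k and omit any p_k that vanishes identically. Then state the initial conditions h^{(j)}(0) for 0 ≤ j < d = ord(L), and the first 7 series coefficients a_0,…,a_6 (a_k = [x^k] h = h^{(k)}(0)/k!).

L = (54 + 774·x + 864·x^2 + 2916·x^3 + 1458·x^4) + (-33 - 252·x - 477·x^2 - 864·x^3 + 405·x^4 + 486·x^5)·Dx + (5 - 2·x + 63·x^2 - 36·x^3 - 297·x^4 - 162·x^5)·Dx^2  (order 2).
h: a_k = 15, 60, 117, 282, 1281/2, 17703/10, 91383/20, …
ICs: h(0) = 15, h′(0) = 60.

f: a_k = 4, 12, 18, 18, 27/2, 81/10, 81/20, …
g: a_k = 3, 3, 12, 21, 57, 120, 291, …
L₀ := lclm(L_f,L_g); ord L₀ ≤ 1+1.
h₀' ⇒ L via d/dx closure of L₀.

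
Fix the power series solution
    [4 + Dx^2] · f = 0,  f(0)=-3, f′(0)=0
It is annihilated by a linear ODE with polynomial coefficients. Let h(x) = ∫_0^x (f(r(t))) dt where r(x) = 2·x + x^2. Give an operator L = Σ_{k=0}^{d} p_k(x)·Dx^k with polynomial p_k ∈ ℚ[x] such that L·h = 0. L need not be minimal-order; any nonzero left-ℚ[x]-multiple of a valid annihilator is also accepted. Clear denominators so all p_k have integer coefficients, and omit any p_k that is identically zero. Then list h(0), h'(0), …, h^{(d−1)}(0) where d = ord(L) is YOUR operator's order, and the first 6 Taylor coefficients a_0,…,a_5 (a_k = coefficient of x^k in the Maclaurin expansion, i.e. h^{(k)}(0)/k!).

L = (16 + 48·x + 48·x^2 + 16·x^3)·Dx - Dx^2 + (1 + x)·Dx^3  (order 3).
h: a_k = 0, -3, 0, 8, 6, -26/5, …
ICs: h(0) = 0, h′(0) = -3, h′′(0) = 0.

f: a_k = -3, 0, 6, 0, -2, 0, …
Change of var in L_f (x↦r) gives L₀.
h=∫₀ˣh₀: take L = L₀·Dx.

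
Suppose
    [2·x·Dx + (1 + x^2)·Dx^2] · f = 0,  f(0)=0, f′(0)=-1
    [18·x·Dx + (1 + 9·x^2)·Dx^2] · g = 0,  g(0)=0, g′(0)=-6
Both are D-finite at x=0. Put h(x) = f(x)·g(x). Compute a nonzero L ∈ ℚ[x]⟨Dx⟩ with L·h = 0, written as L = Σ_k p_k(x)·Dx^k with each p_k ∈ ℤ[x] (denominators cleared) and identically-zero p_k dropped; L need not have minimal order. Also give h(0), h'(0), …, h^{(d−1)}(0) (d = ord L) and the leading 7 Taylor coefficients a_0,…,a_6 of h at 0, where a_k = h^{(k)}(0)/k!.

f: a_k = 0, -1, 0, 1/3, 0, -1/5, 0, …
g: a_k = 0, -6, 0, 18, 0, -486/5, 0, …
Sym-product of L_f,L_g gives L₀ (≤ ord 4).
L = (-216·x - 3600·x^3 - 5184·x^5 + 6480·x^7 + 17496·x^9)·Dx + (-40 - 1452·x^2 - 6480·x^4 - 4536·x^6 + 22680·x^8 + 26244·x^10)·Dx^2 + (-80·x - 980·x^3 - 2160·x^5 + 2952·x^7 + 12960·x^9 + 8748·x^11)·Dx^3 + (-1 - 20·x^2 - 109·x^4 + 981·x^8 + 1620·x^10 + 729·x^12)·Dx^4  (order 4).
h: a_k = 0, 0, 6, 0, -20, 0, 522/5, …
ICs: h(0) = 0, h′(0) = 0, h′′(0) = 12, h′′′(0) = 0.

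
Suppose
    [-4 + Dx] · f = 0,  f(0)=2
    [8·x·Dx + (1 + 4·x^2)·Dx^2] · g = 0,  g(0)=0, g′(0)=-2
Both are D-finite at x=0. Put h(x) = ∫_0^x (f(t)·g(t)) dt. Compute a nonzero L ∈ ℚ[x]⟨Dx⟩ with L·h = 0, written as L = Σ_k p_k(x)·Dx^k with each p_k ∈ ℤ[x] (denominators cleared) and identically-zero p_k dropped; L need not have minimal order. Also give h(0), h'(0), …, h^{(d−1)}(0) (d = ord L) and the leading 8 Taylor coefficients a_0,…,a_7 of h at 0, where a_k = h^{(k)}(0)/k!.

f: a_k = 2, 8, 16, 64/3, 64/3, 256/15, 512/45, 2048/315, …
g: a_k = 0, -2, 0, 8/3, 0, -32/5, 0, 128/7, …
f·g: L₀ = L_f ⊗_s L_g, ord ≤ 1·2.
Integrate: L := L₀·Dx.
L = (16 - 32·x + 64·x^2)·Dx + (-8 + 8·x - 32·x^2)·Dx^2 + (1 + 4·x^2)·Dx^3  (order 3).
h: a_k = 0, 0, -2, -16/3, -20/3, -64/15, -32/15, -256/63, …
ICs: h(0) = 0, h′(0) = 0, h′′(0) = -4.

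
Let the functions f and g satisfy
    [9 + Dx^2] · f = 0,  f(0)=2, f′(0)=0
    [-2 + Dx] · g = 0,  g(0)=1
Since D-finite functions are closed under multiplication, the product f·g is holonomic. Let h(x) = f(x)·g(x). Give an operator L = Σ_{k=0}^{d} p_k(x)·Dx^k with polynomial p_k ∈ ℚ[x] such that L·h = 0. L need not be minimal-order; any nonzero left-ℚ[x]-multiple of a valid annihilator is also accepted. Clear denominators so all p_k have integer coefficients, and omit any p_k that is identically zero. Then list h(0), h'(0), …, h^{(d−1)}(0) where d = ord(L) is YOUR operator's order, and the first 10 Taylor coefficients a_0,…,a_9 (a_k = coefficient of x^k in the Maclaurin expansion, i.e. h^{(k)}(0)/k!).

f: a_k = 2, 0, -9, 0, 27/4, 0, -81/40, 0, 729/2240, 0, …
g: a_k = 1, 2, 2, 4/3, 2/3, 4/15, 4/45, 8/315, 2/315, 4/2835, …
Sym-product of L_f,L_g gives L₀ (≤ ord 2).
L = 13 - 4·Dx + Dx^2  (order 2).
h: a_k = 2, 4, -5, -46/3, -119/12, 61/30, 407/72, 3277/1260, -239/20160, -43079/90720, …
ICs: h(0) = 2, h′(0) = 4.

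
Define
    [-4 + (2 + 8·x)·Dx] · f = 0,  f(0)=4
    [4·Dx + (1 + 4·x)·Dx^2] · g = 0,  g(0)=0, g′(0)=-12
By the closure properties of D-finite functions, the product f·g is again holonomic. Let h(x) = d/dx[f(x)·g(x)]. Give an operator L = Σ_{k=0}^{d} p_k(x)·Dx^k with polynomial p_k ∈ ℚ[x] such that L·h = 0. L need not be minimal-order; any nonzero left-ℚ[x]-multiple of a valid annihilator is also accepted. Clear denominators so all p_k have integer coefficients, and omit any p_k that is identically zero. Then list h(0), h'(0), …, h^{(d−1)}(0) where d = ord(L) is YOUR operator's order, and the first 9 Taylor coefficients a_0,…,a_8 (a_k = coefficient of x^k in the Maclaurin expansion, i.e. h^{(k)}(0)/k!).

L = 4 + (8 + 32·x)·Dx + (1 + 8·x + 16·x^2)·Dx^2  (order 2).
h: a_k = -48, 0, 96, -512, 2272, -47616/5, 194752/5, -5507072/35, 4418592/7, …
ICs: h(0) = -48, h′(0) = 0.

f: a_k = 4, 8, -8, 16, -40, 112, -336, 1056, -3432, …
g: a_k = 0, -12, 24, -64, 192, -3072/5, 2048, -49152/7, 24576, …
Sym-product of L_f,L_g gives L₀ (≤ ord 2).
Differentiate: ansatz ord ≤ ord L₀ ⇒ L.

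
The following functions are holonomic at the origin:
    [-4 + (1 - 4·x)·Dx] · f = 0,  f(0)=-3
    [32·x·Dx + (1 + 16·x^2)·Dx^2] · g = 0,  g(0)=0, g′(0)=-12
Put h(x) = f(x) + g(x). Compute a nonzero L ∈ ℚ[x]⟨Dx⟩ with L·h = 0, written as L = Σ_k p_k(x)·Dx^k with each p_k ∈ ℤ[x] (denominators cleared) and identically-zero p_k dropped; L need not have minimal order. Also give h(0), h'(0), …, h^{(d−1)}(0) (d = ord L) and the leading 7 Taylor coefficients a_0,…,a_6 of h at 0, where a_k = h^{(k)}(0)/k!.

f: a_k = -3, -12, -48, -192, -768, -3072, -12288, …
g: a_k = 0, -12, 0, 64, 0, -3072/5, 0, …
f+g: L₀ = lclm(L_f,L_g), ord ≤ 1+2.
L = (-32 + 512·x + 1536·x^2)·Dx + (16 - 32·x + 256·x^2 + 1536·x^3)·Dx^2 + (-1 + 256·x^4)·Dx^3  (order 3).
h: a_k = -3, -24, -48, -128, -768, -18432/5, -12288, …
ICs: h(0) = -3, h′(0) = -24, h′′(0) = -96.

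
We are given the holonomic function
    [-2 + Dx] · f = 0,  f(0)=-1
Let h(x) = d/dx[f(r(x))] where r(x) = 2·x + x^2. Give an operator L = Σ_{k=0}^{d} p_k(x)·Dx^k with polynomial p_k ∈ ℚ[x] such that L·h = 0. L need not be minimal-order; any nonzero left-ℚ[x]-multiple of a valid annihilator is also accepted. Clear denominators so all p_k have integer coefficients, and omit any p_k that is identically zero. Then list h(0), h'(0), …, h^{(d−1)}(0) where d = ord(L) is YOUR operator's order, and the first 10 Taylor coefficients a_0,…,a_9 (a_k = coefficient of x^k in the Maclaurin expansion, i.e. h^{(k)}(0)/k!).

f: a_k = -1, -2, -2, -4/3, -2/3, -4/15, -4/45, -8/315, -2/315, -4/2835, …
L₀ from L_f via x↦r, Dx↦r'^{-1}Dx.
Differentiate: ansatz ord ≤ ord L₀ ⇒ L.
L = (5 + 8·x + 4·x^2) + (-1 - x)·Dx  (order 1).
h: a_k = -4, -20, -56, -344/3, -568/3, -3992/15, -2960/9, -115088/315, -116744/315, -140696/405, …
ICs: h(0) = -4.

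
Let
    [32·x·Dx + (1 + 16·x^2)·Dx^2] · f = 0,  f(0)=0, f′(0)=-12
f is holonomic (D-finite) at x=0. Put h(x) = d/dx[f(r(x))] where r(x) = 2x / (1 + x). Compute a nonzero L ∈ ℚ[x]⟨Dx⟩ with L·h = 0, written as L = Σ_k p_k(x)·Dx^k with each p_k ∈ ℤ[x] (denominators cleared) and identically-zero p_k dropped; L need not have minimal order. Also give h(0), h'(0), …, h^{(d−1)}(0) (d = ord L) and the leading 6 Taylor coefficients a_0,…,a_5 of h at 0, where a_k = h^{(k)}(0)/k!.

L = (2 + 130·x) + (1 + 2·x + 65·x^2)·Dx  (order 1).
h: a_k = -24, 48, 1464, -6048, -83064, 559248, …
ICs: h(0) = -24.

f: a_k = 0, -12, 0, 64, 0, -3072/5, …
Substitute x→r, Dx→(1/r')Dx; clear ⇒ L₀.
h₀' ⇒ L via d/dx closure of L₀.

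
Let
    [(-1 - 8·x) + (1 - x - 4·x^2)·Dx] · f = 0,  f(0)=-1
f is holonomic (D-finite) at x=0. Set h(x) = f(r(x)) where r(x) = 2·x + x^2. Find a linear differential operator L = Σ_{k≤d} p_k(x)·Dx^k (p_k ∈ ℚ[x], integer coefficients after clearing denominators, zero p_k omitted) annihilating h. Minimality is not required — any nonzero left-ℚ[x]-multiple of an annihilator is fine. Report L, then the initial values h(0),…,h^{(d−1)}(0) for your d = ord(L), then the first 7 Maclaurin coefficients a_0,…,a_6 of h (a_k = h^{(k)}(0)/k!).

f: a_k = -1, -1, -5, -9, -29, -65, -181, …
L₀ from L_f via x↦r, Dx↦r'^{-1}Dx.
L = (2 + 34·x + 48·x^2 + 16·x^3) + (-1 + 2·x + 17·x^2 + 16·x^3 + 4·x^4)·Dx  (order 1).
h: a_k = -1, -2, -21, -92, -577, -3062, -17489, …
ICs: h(0) = -1.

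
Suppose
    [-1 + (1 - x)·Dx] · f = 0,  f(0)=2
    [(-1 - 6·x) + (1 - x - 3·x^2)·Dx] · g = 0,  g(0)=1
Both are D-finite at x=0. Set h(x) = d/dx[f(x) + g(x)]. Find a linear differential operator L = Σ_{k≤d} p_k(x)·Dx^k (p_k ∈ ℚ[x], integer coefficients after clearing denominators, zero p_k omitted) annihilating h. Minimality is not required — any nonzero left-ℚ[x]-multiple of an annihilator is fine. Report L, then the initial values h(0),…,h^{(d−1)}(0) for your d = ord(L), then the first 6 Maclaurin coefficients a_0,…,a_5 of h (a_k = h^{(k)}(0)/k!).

f: a_k = 2, 2, 2, 2, 2, 2, …
g: a_k = 1, 1, 4, 7, 19, 40, …
Sum ⇒ L₀ = lclm(L_f,L_g) in ℚ(x)⟨Dx⟩.
Derive L from L₀ (diff closure).
L = (-6 - 72·x - 216·x^3 + 54·x^4) + (6 + 30·x - 18·x^2 + 72·x^3 - 207·x^4 + 54·x^5)·Dx + (-1 + 2·x - 7·x^2 + 18·x^3 + 12·x^4 - 33·x^5 + 9·x^6)·Dx^2  (order 2).
h: a_k = 3, 12, 27, 84, 210, 594, …
ICs: h(0) = 3, h′(0) = 12.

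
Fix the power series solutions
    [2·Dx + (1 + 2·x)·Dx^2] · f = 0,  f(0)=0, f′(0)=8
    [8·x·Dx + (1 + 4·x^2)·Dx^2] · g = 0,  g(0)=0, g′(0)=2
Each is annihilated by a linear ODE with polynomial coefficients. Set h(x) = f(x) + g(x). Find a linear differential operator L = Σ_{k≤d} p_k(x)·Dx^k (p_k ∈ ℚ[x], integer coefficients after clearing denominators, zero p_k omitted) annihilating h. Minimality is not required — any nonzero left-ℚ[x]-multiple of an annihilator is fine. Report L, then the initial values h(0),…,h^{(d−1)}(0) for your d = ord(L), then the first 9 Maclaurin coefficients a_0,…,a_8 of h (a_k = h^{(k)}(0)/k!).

L = (-8 - 48·x + 96·x^2 + 64·x^3)·Dx + (-8 - 16·x + 192·x^3 + 128·x^4)·Dx^2 + (-1 + 2·x + 8·x^2 + 16·x^3 + 48·x^4 + 32·x^5)·Dx^3  (order 3).
h: a_k = 0, 10, -8, 8, -16, 32, -128/3, 384/7, -128, …
ICs: h(0) = 0, h′(0) = 10, h′′(0) = -16.

f: a_k = 0, 8, -8, 32/3, -16, 128/5, -128/3, 512/7, -128, …
g: a_k = 0, 2, 0, -8/3, 0, 32/5, 0, -128/7, 0, …
Sum ⇒ L₀ = lclm(L_f,L_g) in ℚ(x)⟨Dx⟩.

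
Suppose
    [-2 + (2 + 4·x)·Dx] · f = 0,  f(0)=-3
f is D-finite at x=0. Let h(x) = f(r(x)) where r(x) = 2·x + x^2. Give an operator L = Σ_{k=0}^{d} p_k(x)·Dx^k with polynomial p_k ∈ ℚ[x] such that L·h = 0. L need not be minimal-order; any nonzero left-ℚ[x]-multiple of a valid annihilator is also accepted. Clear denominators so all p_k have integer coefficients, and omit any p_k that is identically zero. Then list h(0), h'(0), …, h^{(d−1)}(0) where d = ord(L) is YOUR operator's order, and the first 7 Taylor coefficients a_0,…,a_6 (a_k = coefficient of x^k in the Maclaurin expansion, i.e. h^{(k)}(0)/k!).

f: a_k = -3, -3, 3/2, -3/2, 15/8, -21/8, 63/16, …
f∘r: x↦r, Dx↦Dx/r' in L_f ⇒ L₀.
L = (-2 - 2·x) + (1 + 4·x + 2·x^2)·Dx  (order 1).
h: a_k = -3, -6, 3, -6, 27/2, -33, 171/2, …
ICs: h(0) = -3.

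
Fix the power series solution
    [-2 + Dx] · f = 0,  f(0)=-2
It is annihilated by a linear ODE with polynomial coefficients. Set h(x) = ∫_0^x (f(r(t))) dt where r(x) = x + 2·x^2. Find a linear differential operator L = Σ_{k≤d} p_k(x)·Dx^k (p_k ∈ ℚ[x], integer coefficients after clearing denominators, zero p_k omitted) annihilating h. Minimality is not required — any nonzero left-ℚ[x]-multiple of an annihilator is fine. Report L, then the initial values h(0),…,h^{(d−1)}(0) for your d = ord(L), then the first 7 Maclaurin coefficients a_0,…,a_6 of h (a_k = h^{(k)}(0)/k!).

L = (-2 - 8·x)·Dx + Dx^2  (order 2).
h: a_k = 0, -2, -2, -4, -14/3, -20/3, -36/5, …
ICs: h(0) = 0, h′(0) = -2.

f: a_k = -2, -4, -4, -8/3, -4/3, -8/15, -8/45, …
f∘r: x↦r, Dx↦Dx/r' in L_f ⇒ L₀.
Integrate: L := L₀·Dx.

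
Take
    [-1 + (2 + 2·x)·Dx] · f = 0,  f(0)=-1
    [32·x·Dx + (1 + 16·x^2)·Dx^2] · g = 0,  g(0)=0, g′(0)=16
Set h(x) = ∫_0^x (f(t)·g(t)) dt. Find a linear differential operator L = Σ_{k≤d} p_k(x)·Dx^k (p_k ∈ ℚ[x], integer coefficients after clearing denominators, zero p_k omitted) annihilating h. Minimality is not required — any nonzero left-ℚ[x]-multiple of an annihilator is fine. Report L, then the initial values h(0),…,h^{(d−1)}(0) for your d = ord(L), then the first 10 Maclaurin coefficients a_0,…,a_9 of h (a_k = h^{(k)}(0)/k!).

f: a_k = -1, -1/2, 1/8, -1/16, 5/128, -7/256, 21/1024, -33/2048, 429/32768, -715/65536, …
g: a_k = 0, 16, 0, -256/3, 0, 4096/5, 0, -65536/7, 0, 1048576/9, …
Sym-product of L_f,L_g gives L₀ (≤ ord 2).
Integrate: L := L₀·Dx.
L = (3 - 64·x - 16·x^2)·Dx + (-4 + 124·x + 192·x^2 + 64·x^3)·Dx^2 + (4 + 8·x + 68·x^2 + 128·x^3 + 64·x^4)·Dx^3  (order 3).
h: a_k = 0, 0, -8, -8/3, 131/6, 25/3, -99509/720, -97129/1680, 63582493/53760, 62254327/120960, …
ICs: h(0) = 0, h′(0) = 0, h′′(0) = -16.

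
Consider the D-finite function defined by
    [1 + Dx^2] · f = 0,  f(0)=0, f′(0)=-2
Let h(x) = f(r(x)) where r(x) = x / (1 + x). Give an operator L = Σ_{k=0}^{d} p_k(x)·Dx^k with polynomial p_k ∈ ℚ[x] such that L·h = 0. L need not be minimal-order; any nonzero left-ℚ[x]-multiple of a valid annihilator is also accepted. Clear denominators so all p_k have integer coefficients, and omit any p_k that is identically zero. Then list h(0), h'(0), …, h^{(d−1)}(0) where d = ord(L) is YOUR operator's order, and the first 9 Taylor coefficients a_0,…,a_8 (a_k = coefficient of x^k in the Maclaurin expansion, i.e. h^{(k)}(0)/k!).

f: a_k = 0, -2, 0, 1/3, 0, -1/60, 0, 1/2520, 0, …
h₀=f(r): pull back L_f along r ⇒ L₀.
L = 1 + (2 + 6·x + 6·x^2 + 2·x^3)·Dx + (1 + 4·x + 6·x^2 + 4·x^3 + x^4)·Dx^2  (order 2).
h: a_k = 0, -2, 2, -5/3, 1, -1/60, -5/4, 6931/2520, -1591/360, …
ICs: h(0) = 0, h′(0) = -2.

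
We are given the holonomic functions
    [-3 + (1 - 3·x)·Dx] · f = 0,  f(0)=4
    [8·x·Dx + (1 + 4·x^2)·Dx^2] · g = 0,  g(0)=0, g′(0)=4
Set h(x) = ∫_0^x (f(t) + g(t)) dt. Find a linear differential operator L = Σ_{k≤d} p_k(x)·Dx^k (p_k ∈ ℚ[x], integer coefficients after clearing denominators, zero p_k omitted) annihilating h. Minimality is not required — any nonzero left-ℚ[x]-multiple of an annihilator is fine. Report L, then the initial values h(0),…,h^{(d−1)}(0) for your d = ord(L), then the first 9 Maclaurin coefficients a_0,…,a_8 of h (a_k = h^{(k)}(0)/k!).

f: a_k = 4, 12, 36, 108, 324, 972, 2916, 8748, 26244, …
g: a_k = 0, 4, 0, -16/3, 0, 64/5, 0, -256/7, 0, …
Weyl lclm of L_f,L_g ⇒ L₀ (ord ≤ 3).
Integrate: L := L₀·Dx.
L = (-24 + 288·x + 288·x^2)·Dx^2 + (31 - 24·x + 204·x^2 + 288·x^3)·Dx^3 + (-3 + 5·x + 20·x^3 + 48·x^4)·Dx^4  (order 4).
h: a_k = 0, 4, 8, 12, 77/3, 324/5, 2462/15, 2916/7, 15245/14, …
ICs: h(0) = 0, h′(0) = 4, h′′(0) = 16, h′′′(0) = 72.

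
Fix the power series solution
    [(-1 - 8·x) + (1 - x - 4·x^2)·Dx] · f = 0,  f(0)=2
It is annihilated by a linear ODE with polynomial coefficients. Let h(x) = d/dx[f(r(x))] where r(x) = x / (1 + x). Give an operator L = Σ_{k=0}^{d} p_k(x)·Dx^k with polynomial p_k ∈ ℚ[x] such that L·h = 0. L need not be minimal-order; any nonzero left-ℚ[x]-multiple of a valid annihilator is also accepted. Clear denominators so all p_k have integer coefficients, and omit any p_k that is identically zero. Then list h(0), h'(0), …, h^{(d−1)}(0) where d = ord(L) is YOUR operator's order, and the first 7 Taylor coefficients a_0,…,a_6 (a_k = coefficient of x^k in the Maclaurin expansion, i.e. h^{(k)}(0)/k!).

L = (8 + 24·x + 120·x^2 + 72·x^3) + (-1 - 11·x - 15·x^2 + 31·x^3 + 36·x^4)·Dx  (order 1).
h: a_k = 2, 16, 0, 128, -160, 960, -2016, …
ICs: h(0) = 2.

f: a_k = 2, 2, 10, 18, 58, 130, 362, …
Change of var in L_f (x↦r) gives L₀.
h=h₀': d/dx-closure on L₀ ⇒ L.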